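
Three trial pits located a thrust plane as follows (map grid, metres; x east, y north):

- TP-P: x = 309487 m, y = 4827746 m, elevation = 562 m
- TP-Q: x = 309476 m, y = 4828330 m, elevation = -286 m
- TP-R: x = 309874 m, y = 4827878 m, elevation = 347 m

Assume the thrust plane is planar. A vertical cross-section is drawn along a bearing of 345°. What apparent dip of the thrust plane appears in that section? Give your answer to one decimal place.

Let the plane be z = a·x + b·y + c.
TP-Q−TP-P: −11a + 584b = −848;  TP-R−TP-P: 387a + 132b = −215.
Solving gives a = −0.05990, b = −1.45318.
Unit vector along 345° is (sin 345°, cos 345°) = (-0.2588, 0.9659).
Slope in that direction = a·(-0.2588) + b·(0.9659) = −1.38816.
Apparent dip = arctan|1.38816| = 54.2° (true dip is 55.5°, so apparent ≤ true as expected).

54.2°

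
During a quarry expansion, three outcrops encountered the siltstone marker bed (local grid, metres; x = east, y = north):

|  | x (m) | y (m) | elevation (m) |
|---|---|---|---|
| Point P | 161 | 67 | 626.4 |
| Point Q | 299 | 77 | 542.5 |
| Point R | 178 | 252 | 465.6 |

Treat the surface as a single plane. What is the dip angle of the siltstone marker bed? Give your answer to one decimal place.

Let the plane be z = a·x + b·y + c.
Point Q−Point P: 138a + 10b = −83.9;  Point R−Point P: 17a + 185b = −160.8.
Solving gives a = −0.54864, b = −0.81877.
Gradient magnitude |∇z| = √(a² + b²) = √(0.30101 + 0.67039) = 0.98559.
True dip = arctan(0.98559) = 44.6°, dipping toward NE (azimuth ≈ 034°).

44.6°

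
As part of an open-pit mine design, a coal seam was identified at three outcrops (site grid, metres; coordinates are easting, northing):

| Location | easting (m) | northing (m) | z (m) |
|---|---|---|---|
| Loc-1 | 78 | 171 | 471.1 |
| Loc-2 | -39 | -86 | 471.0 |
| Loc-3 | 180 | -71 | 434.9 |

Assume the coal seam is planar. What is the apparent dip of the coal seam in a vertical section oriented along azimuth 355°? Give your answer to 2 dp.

5.28°

Let the plane be z = a·easting + b·northing + c.
Loc-2−Loc-1: −117a − 257b = −0.1;  Loc-3−Loc-1: 102a − 242b = −36.2.
Solving gives a = −0.17017, b = 0.07786.
Unit vector along 355° is (sin 355°, cos 355°) = (-0.0872, 0.9962).
Slope in that direction = a·(-0.0872) + b·(0.9962) = 0.09240.
Apparent dip = arctan|0.09240| = 5.28° (true dip is 10.6°, so apparent ≤ true as expected).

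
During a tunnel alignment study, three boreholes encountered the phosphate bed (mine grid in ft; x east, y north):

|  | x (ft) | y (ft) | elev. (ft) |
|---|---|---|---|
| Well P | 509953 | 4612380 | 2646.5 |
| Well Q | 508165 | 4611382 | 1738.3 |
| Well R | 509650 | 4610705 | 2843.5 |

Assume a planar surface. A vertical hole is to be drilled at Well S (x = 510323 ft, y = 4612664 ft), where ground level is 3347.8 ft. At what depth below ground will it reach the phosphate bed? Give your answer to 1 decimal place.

531.4 ft

Let the plane be z = a·x + b·y + c.
Well Q−Well P: −1788a − 998b = −908.2;  Well R−Well P: −303a − 1675b = 197.
Solving gives a = 0.638008235, b = −0.233024773.
Then c = 2646.5 − a·509953 − b·4612380 = 752091.09.
At (510323, 4612664): z_contact = 325590.28 − 1074864.98 + 752091.09 = 2816.38 ft.
Depth below ground = 3347.8 − 2816.38 = 531.4 ft.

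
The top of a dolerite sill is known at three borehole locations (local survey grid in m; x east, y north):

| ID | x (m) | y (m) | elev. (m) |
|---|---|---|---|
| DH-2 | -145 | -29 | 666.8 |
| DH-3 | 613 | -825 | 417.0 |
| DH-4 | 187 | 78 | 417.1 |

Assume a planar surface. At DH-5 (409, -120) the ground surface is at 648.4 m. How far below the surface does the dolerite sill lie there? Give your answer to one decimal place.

Two edge vectors: DH-2→DH-3 = (758, -796, -249.8), DH-2→DH-4 = (332, 107, -249.7).
Normal n = (DH-2→DH-3) × (DH-2→DH-4) = (225489.8, 106339, 345378).
So ∂z/∂x = −n_x/n_z = −0.65288 and ∂z/∂y = −n_y/n_z = −0.30789.
Intercept c from DH-2: 666.8 − 94.67 − 8.93 = 563.20.
At (409, -120): z_contact = −267.03 + 36.95 + 563.20 = 333.12 m.
Depth below ground = 648.4 − 333.12 = 315.3 m.

315.3 m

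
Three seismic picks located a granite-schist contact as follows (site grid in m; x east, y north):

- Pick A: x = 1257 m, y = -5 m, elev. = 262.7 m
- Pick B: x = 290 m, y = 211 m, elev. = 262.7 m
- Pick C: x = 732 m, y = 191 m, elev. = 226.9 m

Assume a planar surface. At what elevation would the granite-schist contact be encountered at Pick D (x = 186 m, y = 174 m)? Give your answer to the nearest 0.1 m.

Two edge vectors: Pick A→Pick B = (-967, 216, 0), Pick A→Pick C = (-525, 196, -35.8).
Normal n = (Pick A→Pick B) × (Pick A→Pick C) = (-7732.8, -34618.6, -76132).
So ∂z/∂x = −n_x/n_z = −0.101571 and ∂z/∂y = −n_y/n_z = −0.454718.
Intercept c from Pick A: 262.7 + 127.67 − 2.27 = 388.10.
At (186, 174): z = −18.9 − 79.1 + 388.10 = 290.1 m.

290.1 m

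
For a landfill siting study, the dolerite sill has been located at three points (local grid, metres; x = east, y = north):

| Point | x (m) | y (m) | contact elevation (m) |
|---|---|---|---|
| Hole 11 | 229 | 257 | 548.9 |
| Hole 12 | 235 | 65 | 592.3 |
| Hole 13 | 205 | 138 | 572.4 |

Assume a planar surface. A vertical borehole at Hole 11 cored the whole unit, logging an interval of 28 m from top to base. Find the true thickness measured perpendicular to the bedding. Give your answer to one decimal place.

27.1 m

Two edge vectors: Hole 11→Hole 12 = (6, -192, 43.4), Hole 11→Hole 13 = (-24, -119, 23.5).
Normal n = (Hole 11→Hole 12) × (Hole 11→Hole 13) = (652.6, -1182.6, -5322).
So ∂z/∂x = −n_x/n_z = 0.12262 and ∂z/∂y = −n_y/n_z = −0.22221.
|∇z| = √(a²+b²) = 0.25380, so dip δ = arctan(0.25380) = 14.24°.
True thickness = vertical thickness × cos δ = 28 × cos 14.24° = 27.1 m.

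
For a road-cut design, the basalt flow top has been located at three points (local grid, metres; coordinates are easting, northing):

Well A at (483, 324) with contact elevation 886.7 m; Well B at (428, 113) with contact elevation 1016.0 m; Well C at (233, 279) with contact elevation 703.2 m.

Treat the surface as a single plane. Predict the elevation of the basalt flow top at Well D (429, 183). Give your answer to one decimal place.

Let the plane be z = a·easting + b·northing + c.
Well B−Well A: −55a − 211b = 129.3;  Well C−Well A: −250a − 45b = −183.5.
Solving gives a = 0.88587, b = −0.84371.
Then c = 886.7 − a·483 − b·324 = 732.19.
At (429, 183): z = 380.0 − 154.4 + 732.19 = 957.8 m.

957.8 m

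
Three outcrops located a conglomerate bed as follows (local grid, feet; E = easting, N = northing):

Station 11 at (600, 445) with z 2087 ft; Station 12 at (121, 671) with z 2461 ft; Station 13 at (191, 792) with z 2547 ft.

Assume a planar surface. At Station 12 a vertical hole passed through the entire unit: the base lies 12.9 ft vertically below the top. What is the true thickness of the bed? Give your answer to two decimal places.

9.22 ft

Let the plane be z = a·E + b·N + c.
Station 12−Station 11: −479a + 226b = 374;  Station 13−Station 11: −409a + 347b = 460.
Solving gives a = −0.34994, b = 0.91319.
|∇z| = √(a²+b²) = 0.97794, so dip δ = arctan(0.97794) = 44.36°.
True thickness = vertical thickness × cos δ = 12.9 × cos 44.36° = 9.22 ft.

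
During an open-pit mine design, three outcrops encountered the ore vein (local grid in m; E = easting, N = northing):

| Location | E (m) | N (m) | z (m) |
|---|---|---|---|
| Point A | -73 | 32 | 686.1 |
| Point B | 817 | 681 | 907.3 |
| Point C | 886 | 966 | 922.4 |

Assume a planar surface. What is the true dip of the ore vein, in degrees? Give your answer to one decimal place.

Two edge vectors: Point A→Point B = (890, 649, 221.2), Point A→Point C = (959, 934, 236.3).
Normal n = (Point A→Point B) × (Point A→Point C) = (-53242.1, 1823.8, 208869).
So ∂z/∂E = −n_x/n_z = 0.25491 and ∂z/∂N = −n_y/n_z = −0.00873.
Gradient magnitude |∇z| = √(a² + b²) = √(0.06498 + 0.00008) = 0.25506.
True dip = arctan(0.25506) = 14.3°, dipping toward W (azimuth ≈ 272°).

14.3°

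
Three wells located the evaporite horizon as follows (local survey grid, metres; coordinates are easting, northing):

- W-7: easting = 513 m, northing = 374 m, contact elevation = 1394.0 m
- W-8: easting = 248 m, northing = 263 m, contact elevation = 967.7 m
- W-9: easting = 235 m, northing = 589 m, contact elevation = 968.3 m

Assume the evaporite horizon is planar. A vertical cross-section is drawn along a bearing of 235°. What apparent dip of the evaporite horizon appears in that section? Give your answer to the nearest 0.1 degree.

53.1°

Two edge vectors: W-7→W-8 = (-265, -111, -426.3), W-7→W-9 = (-278, 215, -425.7).
Normal n = (W-7→W-8) × (W-7→W-9) = (138907.2, 5700.9, -87833).
So ∂z/∂easting = −n_x/n_z = 1.58149 and ∂z/∂northing = −n_y/n_z = 0.06491.
Unit vector along 235° is (sin 235°, cos 235°) = (-0.8192, -0.5736).
Slope in that direction = a·(-0.8192) + b·(-0.5736) = −1.33271.
Apparent dip = arctan|1.33271| = 53.1° (true dip is 57.7°, so apparent ≤ true as expected).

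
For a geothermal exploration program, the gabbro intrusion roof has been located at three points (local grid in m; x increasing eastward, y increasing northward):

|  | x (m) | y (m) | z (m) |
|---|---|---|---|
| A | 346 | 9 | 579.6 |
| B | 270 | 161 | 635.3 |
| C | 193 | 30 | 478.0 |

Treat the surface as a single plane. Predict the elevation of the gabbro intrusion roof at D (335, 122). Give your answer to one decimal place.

655.9 m

Let the plane be z = a·x + b·y + c.
B−A: −76a + 152b = 55.7;  C−A: −153a + 21b = −101.6.
Solving gives a = 0.76699, b = 0.74994.
Then c = 579.6 − a·346 − b·9 = 307.47.
At (335, 122): z = 256.9 + 91.5 + 307.47 = 655.9 m.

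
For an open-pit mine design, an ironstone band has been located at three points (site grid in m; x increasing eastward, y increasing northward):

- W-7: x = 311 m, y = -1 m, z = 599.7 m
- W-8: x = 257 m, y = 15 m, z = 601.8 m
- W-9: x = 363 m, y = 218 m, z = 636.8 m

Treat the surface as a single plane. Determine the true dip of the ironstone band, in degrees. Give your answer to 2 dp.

9.49°

Let the plane be z = a·x + b·y + c.
W-8−W-7: −54a + 16b = 2.1;  W-9−W-7: 52a + 219b = 37.1.
Solving gives a = 0.01056, b = 0.16690.
Gradient magnitude |∇z| = √(a² + b²) = √(0.00011 + 0.02786) = 0.16723.
True dip = arctan(0.16723) = 9.49°, dipping toward S (azimuth ≈ 184°).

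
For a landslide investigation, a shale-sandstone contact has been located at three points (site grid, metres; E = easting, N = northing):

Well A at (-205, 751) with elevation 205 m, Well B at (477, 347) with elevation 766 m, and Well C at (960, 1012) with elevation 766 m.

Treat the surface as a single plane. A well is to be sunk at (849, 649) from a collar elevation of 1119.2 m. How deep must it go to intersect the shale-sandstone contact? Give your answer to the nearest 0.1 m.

Two edge vectors: Well A→Well B = (682, -404, 561), Well A→Well C = (1165, 261, 561).
Normal n = (Well A→Well B) × (Well A→Well C) = (-373065, 270963, 648662).
So ∂z/∂E = −n_x/n_z = 0.575130 and ∂z/∂N = −n_y/n_z = −0.417726.
Intercept c from Well A: 205 + 117.90 + 313.71 = 636.61.
At (849, 649): z_contact = 488.29 − 271.10 + 636.61 = 853.80 m.
Depth below ground = 1119.2 − 853.80 = 265.4 m.

265.4 m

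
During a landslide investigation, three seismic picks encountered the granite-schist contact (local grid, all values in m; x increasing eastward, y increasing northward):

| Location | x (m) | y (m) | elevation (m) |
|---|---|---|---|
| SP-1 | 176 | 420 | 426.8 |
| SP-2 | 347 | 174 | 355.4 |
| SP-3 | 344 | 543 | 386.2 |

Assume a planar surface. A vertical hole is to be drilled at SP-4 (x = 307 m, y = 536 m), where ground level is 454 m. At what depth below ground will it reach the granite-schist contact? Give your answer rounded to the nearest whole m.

57 m

Let the plane be z = a·x + b·y + c.
SP-2−SP-1: 171a − 246b = −71.4;  SP-3−SP-1: 168a + 123b = −40.6.
Solving gives a = −0.30099, b = 0.08102.
Then c = 426.8 − a·176 − b·420 = 445.74.
At (307, 536): z_contact = −92.4 + 43.4 + 445.74 = 396.8 m.
Depth below ground = 454 − 396.8 = 57 m.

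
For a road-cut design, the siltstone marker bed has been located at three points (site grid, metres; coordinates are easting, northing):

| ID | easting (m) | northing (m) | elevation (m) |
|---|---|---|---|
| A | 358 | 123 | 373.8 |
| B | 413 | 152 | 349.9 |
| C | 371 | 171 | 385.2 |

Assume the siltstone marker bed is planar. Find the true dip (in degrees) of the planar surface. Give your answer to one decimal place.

37.7°

Two edge vectors: A→B = (55, 29, -23.9), A→C = (13, 48, 11.4).
Normal n = (A→B) × (A→C) = (1477.8, -937.7, 2263).
So ∂z/∂easting = −n_x/n_z = −0.65303 and ∂z/∂northing = −n_y/n_z = 0.41436.
Gradient magnitude |∇z| = √(a² + b²) = √(0.42644 + 0.17170) = 0.77339.
True dip = arctan(0.77339) = 37.7°, dipping toward ESE (azimuth ≈ 122°).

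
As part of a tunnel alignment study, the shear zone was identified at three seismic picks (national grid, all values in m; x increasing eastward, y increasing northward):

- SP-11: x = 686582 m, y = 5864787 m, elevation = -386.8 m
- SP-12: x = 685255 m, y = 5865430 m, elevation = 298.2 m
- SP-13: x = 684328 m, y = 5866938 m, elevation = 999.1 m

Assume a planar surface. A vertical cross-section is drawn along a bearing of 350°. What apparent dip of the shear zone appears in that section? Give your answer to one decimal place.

Let the plane be z = a·x + b·y + c.
SP-12−SP-11: −1327a + 643b = 685;  SP-13−SP-11: −2254a + 2151b = 1385.9.
Solving gives a = −0.41443, b = 0.21003.
Unit vector along 350° is (sin 350°, cos 350°) = (-0.1736, 0.9848).
Slope in that direction = a·(-0.1736) + b·(0.9848) = 0.27880.
Apparent dip = arctan|0.27880| = 15.6° (true dip is 24.9°, so apparent ≤ true as expected).

15.6°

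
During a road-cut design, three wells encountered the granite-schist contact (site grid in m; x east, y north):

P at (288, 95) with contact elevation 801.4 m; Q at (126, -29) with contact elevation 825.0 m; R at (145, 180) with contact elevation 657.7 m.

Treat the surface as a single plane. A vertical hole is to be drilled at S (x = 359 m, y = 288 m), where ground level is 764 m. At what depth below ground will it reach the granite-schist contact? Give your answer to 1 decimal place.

90.3 m

Two edge vectors: P→Q = (-162, -124, 23.6), P→R = (-143, 85, -143.7).
Normal n = (P→Q) × (P→R) = (15812.8, -26654.2, -31502).
So ∂z/∂x = −n_x/n_z = 0.50196 and ∂z/∂y = −n_y/n_z = −0.84611.
Intercept c from P: 801.4 − 144.56 + 80.38 = 737.22.
At (359, 288): z_contact = 180.20 − 243.68 + 737.22 = 673.74 m.
Depth below ground = 764 − 673.74 = 90.3 m.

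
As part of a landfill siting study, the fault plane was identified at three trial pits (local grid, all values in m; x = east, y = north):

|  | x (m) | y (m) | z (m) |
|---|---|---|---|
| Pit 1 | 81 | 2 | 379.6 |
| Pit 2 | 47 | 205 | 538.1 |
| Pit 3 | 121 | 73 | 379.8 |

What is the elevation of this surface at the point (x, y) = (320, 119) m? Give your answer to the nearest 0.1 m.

Let the plane be z = a·x + b·y + c.
Pit 2−Pit 1: −34a + 203b = 158.5;  Pit 3−Pit 1: 40a + 71b = 0.2.
Solving gives a = −1.06445, b = 0.60251.
Then c = 379.6 − a·81 − b·2 = 464.62.
At (320, 119): z = −340.6 + 71.7 + 464.62 = 195.7 m.

195.7 m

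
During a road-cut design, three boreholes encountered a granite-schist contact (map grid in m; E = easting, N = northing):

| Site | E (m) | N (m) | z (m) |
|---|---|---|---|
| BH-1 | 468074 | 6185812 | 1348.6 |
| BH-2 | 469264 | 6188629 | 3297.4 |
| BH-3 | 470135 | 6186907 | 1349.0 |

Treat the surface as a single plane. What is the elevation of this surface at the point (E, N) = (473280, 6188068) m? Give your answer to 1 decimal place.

Two edge vectors: BH-1→BH-2 = (1190, 2817, 1948.8), BH-1→BH-3 = (2061, 1095, 0.4).
Normal n = (BH-1→BH-2) × (BH-1→BH-3) = (-2132809.2, 4016000.8, -4502787).
So ∂z/∂E = −n_x/n_z = −0.473664244 and ∂z/∂N = −n_y/n_z = 0.891892244.
Intercept c from BH-1: 1348.6 + 221709.92 − 5517077.74 = −5294019.23.
At (473280, 6188068): z = −224175.8 + 5519089.9 − 5294019.23 = 894.8 m.

894.8 m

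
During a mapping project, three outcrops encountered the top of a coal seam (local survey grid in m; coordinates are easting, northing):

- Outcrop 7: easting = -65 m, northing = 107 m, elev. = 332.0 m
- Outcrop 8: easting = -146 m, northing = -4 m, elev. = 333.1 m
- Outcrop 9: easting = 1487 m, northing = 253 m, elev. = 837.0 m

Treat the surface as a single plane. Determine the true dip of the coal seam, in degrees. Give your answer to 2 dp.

23.73°

Let the plane be z = a·easting + b·northing + c.
Outcrop 8−Outcrop 7: −81a − 111b = 1.1;  Outcrop 9−Outcrop 7: 1552a + 146b = 505.
Solving gives a = 0.35037, b = −0.26559.
Gradient magnitude |∇z| = √(a² + b²) = √(0.12276 + 0.07054) = 0.43965.
True dip = arctan(0.43965) = 23.73°, dipping toward NW (azimuth ≈ 307°).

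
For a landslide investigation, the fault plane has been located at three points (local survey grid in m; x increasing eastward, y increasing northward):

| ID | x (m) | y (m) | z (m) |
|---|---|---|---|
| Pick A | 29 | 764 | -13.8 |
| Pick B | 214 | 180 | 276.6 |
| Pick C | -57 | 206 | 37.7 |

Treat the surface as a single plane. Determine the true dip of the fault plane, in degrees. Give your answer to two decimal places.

41.63°

Two edge vectors: Pick A→Pick B = (185, -584, 290.4), Pick A→Pick C = (-86, -558, 51.5).
Normal n = (Pick A→Pick B) × (Pick A→Pick C) = (131967.2, -34501.9, -153454).
So ∂z/∂x = −n_x/n_z = 0.85998 and ∂z/∂y = −n_y/n_z = −0.22484.
Gradient magnitude |∇z| = √(a² + b²) = √(0.73956 + 0.05055) = 0.88888.
True dip = arctan(0.88888) = 41.63°, dipping toward WNW (azimuth ≈ 285°).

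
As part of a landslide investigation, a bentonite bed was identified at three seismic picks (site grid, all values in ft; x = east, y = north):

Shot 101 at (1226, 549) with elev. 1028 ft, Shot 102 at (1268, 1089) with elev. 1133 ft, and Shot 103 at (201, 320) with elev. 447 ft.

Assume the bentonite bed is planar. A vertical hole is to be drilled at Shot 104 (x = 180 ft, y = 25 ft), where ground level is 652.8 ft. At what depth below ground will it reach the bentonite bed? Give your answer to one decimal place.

262.1 ft

Two edge vectors: Shot 101→Shot 102 = (42, 540, 105), Shot 101→Shot 103 = (-1025, -229, -581).
Normal n = (Shot 101→Shot 102) × (Shot 101→Shot 103) = (-289695, -83223, 543882).
So ∂z/∂x = −n_x/n_z = 0.532643 and ∂z/∂y = −n_y/n_z = 0.153017.
Intercept c from Shot 101: 1028 − 653.02 − 84.01 = 290.97.
At (180, 25): z_contact = 95.88 + 3.83 + 290.97 = 390.67 ft.
Depth below ground = 652.8 − 390.67 = 262.1 ft.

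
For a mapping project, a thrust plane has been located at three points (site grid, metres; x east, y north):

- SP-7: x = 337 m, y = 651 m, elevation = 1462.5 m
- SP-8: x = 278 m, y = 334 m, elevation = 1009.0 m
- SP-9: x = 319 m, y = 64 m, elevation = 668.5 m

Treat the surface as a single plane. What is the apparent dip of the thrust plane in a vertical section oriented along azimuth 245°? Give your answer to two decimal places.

45.56°

Let the plane be z = a·x + b·y + c.
SP-8−SP-7: −59a − 317b = −453.5;  SP-9−SP-7: −18a − 587b = −794.
Solving gives a = 0.50149, b = 1.33726.
Unit vector along 245° is (sin 245°, cos 245°) = (-0.9063, -0.4226).
Slope in that direction = a·(-0.9063) + b·(-0.4226) = −1.01965.
Apparent dip = arctan|1.01965| = 45.56° (true dip is 55.0°, so apparent ≤ true as expected).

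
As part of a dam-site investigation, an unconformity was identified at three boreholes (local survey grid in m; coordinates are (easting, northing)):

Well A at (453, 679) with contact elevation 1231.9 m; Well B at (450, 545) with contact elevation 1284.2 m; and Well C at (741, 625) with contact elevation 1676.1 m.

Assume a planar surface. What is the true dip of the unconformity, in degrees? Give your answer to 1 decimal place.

56.7°

Let the plane be z = a·E + b·N + c.
Well B−Well A: −3a − 134b = 52.3;  Well C−Well A: 288a − 54b = 444.2.
Solving gives a = 1.46304, b = −0.42305.
Gradient magnitude |∇z| = √(a² + b²) = √(2.14048 + 0.17897) = 1.52298.
True dip = arctan(1.52298) = 56.7°, dipping toward WNW (azimuth ≈ 286°).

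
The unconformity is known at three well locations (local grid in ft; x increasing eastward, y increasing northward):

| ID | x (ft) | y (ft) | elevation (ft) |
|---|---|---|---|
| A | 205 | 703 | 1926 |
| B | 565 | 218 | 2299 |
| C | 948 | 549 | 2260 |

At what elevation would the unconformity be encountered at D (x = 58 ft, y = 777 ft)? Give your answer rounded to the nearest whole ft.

Let the plane be z = a·x + b·y + c.
B−A: 360a − 485b = 373;  C−A: 743a − 154b = 334.
Solving gives a = 0.34288, b = −0.51457.
Then c = 1926 − a·205 − b·703 = 2217.45.
At (58, 777): z = 19.9 − 399.8 + 2217.45 = 1837.5 ft.

1838 ft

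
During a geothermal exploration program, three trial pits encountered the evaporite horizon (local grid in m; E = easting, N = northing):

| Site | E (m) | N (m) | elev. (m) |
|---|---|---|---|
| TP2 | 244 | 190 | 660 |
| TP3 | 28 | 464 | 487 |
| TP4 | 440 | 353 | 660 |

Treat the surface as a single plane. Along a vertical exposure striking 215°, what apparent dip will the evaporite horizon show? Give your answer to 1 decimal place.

7.4°

Let the plane be z = a·E + b·N + c.
TP3−TP2: −216a + 274b = −173;  TP4−TP2: 196a + 163b = 0.
Solving gives a = 0.31716, b = −0.38137.
Unit vector along 215° is (sin 215°, cos 215°) = (-0.5736, -0.8192).
Slope in that direction = a·(-0.5736) + b·(-0.8192) = 0.13048.
Apparent dip = arctan|0.13048| = 7.4° (true dip is 26.4°, so apparent ≤ true as expected).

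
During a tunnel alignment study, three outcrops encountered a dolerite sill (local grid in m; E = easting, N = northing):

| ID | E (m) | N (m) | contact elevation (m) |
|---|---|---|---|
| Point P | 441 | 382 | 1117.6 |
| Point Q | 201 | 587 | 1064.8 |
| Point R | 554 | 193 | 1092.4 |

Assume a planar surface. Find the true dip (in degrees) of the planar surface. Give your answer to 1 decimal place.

Let the plane be z = a·E + b·N + c.
Point Q−Point P: −240a + 205b = −52.8;  Point R−Point P: 113a − 189b = −25.2.
Solving gives a = 0.68237, b = 0.54131.
Gradient magnitude |∇z| = √(a² + b²) = √(0.46563 + 0.29302) = 0.87100.
True dip = arctan(0.87100) = 41.1°, dipping toward SW (azimuth ≈ 232°).

41.1°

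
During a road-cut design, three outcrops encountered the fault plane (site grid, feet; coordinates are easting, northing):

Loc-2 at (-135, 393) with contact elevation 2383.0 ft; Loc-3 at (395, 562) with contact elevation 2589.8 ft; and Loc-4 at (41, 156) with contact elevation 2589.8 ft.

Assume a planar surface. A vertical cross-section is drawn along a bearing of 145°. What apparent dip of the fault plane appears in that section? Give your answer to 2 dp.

34.84°

Let the plane be z = a·easting + b·northing + c.
Loc-3−Loc-2: 530a + 169b = 206.8;  Loc-4−Loc-2: 176a − 237b = 206.8.
Solving gives a = 0.54045, b = −0.47123.
Unit vector along 145° is (sin 145°, cos 145°) = (0.5736, -0.8192).
Slope in that direction = a·(0.5736) + b·(-0.8192) = 0.69600.
Apparent dip = arctan|0.69600| = 34.84° (true dip is 35.6°, so apparent ≤ true as expected).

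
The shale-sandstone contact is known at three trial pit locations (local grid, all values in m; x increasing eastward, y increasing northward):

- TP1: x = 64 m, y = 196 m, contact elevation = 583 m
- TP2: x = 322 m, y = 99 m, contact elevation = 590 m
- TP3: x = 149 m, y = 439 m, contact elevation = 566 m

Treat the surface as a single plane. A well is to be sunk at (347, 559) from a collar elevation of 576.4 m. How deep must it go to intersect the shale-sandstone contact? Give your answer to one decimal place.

18.7 m

Let the plane be z = a·x + b·y + c.
TP2−TP1: 258a − 97b = 7;  TP3−TP1: 85a + 243b = −17.
Solving gives a = 0.00073, b = −0.07022.
Then c = 583 − a·64 − b·196 = 596.72.
At (347, 559): z_contact = 0.25 − 39.25 + 596.72 = 557.72 m.
Depth below ground = 576.4 − 557.72 = 18.7 m.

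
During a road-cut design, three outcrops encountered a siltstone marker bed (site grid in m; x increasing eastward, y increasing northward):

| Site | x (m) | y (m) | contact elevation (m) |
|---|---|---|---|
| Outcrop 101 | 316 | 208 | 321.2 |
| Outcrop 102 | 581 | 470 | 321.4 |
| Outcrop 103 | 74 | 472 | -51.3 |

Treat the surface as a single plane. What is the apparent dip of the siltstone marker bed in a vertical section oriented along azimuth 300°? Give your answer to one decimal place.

Let the plane be z = a·x + b·y + c.
Outcrop 102−Outcrop 101: 265a + 262b = 0.2;  Outcrop 103−Outcrop 101: −242a + 264b = −372.5.
Solving gives a = 0.73219, b = −0.73981.
Unit vector along 300° is (sin 300°, cos 300°) = (-0.8660, 0.5000).
Slope in that direction = a·(-0.8660) + b·(0.5000) = −1.00400.
Apparent dip = arctan|1.00400| = 45.1° (true dip is 46.1°, so apparent ≤ true as expected).

45.1°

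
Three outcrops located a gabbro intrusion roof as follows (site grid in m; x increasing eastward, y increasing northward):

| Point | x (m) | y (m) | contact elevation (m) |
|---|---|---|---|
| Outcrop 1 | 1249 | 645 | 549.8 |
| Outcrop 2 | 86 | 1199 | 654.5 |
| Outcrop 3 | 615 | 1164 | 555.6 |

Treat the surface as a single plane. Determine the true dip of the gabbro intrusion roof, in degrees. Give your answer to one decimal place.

Two edge vectors: Outcrop 1→Outcrop 2 = (-1163, 554, 104.7), Outcrop 1→Outcrop 3 = (-634, 519, 5.8).
Normal n = (Outcrop 1→Outcrop 2) × (Outcrop 1→Outcrop 3) = (-51126.1, -59634.4, -252361).
So ∂z/∂x = −n_x/n_z = −0.20259 and ∂z/∂y = −n_y/n_z = −0.23631.
Gradient magnitude |∇z| = √(a² + b²) = √(0.04104 + 0.05584) = 0.31126.
True dip = arctan(0.31126) = 17.3°, dipping toward NE (azimuth ≈ 041°).

17.3°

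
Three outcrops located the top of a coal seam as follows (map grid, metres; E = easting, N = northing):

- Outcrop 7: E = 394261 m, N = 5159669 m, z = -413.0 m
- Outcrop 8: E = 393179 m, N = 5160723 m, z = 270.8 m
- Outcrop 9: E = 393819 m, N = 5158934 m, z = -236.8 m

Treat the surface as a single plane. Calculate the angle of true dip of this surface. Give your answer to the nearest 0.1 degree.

Two edge vectors: Outcrop 7→Outcrop 8 = (-1082, 1054, 683.8), Outcrop 7→Outcrop 9 = (-442, -735, 176.2).
Normal n = (Outcrop 7→Outcrop 8) × (Outcrop 7→Outcrop 9) = (688307.8, -111591.2, 1261138).
So ∂z/∂E = −n_x/n_z = −0.54578 and ∂z/∂N = −n_y/n_z = 0.08848.
Gradient magnitude |∇z| = √(a² + b²) = √(0.29788 + 0.00783) = 0.55291.
True dip = arctan(0.55291) = 28.9°, dipping toward E (azimuth ≈ 099°).

28.9°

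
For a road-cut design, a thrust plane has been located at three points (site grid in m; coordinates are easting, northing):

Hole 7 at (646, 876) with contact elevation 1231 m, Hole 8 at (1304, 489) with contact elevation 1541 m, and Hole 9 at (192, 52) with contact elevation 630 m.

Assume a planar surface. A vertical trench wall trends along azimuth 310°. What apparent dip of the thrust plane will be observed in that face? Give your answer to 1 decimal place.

16.3°

Two edge vectors: Hole 7→Hole 8 = (658, -387, 310), Hole 7→Hole 9 = (-454, -824, -601).
Normal n = (Hole 7→Hole 8) × (Hole 7→Hole 9) = (488027, 254718, -717890).
So ∂z/∂easting = −n_x/n_z = 0.67981 and ∂z/∂northing = −n_y/n_z = 0.35481.
Unit vector along 310° is (sin 310°, cos 310°) = (-0.7660, 0.6428).
Slope in that direction = a·(-0.7660) + b·(0.6428) = −0.29269.
Apparent dip = arctan|0.29269| = 16.3° (true dip is 37.5°, so apparent ≤ true as expected).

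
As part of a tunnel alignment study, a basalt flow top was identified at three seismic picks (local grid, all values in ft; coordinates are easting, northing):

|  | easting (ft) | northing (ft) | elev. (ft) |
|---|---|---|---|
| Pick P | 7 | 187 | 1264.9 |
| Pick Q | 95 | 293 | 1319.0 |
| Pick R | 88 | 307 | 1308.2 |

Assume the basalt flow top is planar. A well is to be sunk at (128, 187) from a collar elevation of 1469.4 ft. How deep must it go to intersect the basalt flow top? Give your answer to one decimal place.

Let the plane be z = a·easting + b·northing + c.
Pick Q−Pick P: 88a + 106b = 54.1;  Pick R−Pick P: 81a + 120b = 43.3.
Solving gives a = 0.96363, b = −0.28961.
Then c = 1264.9 − a·7 − b·187 = 1312.31.
At (128, 187): z_contact = 123.34 − 54.16 + 1312.31 = 1381.50 ft.
Depth below ground = 1469.4 − 1381.50 = 87.9 ft.

87.9 ft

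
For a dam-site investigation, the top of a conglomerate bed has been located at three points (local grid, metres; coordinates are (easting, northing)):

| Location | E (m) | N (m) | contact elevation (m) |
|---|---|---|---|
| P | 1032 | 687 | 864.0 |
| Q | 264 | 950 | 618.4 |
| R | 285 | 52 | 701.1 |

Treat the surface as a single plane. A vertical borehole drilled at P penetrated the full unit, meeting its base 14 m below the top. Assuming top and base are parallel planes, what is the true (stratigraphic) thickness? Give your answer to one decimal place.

Two edge vectors: P→Q = (-768, 263, -245.6), P→R = (-747, -635, -162.9).
Normal n = (P→Q) × (P→R) = (-198798.7, 58356, 684141).
So ∂z/∂E = −n_x/n_z = 0.29058 and ∂z/∂N = −n_y/n_z = −0.08530.
|∇z| = √(a²+b²) = 0.30284, so dip δ = arctan(0.30284) = 16.85°.
True thickness = vertical thickness × cos δ = 14 × cos 16.85° = 13.4 m.

13.4 m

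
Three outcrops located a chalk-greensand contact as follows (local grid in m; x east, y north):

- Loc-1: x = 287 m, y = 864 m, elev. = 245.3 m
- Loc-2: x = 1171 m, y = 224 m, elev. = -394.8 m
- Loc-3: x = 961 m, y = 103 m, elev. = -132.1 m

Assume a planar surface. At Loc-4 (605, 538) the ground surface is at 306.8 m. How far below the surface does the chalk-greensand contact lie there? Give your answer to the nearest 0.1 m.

253.0 m

Two edge vectors: Loc-1→Loc-2 = (884, -640, -640.1), Loc-1→Loc-3 = (674, -761, -377.4).
Normal n = (Loc-1→Loc-2) × (Loc-1→Loc-3) = (-245580.1, -97805.8, -241364).
So ∂z/∂x = −n_x/n_z = −1.017468 and ∂z/∂y = −n_y/n_z = −0.405221.
Intercept c from Loc-1: 245.3 + 292.01 + 350.11 = 887.42.
At (605, 538): z_contact = −615.57 − 218.01 + 887.42 = 53.85 m.
Depth below ground = 306.8 − 53.85 = 253.0 m.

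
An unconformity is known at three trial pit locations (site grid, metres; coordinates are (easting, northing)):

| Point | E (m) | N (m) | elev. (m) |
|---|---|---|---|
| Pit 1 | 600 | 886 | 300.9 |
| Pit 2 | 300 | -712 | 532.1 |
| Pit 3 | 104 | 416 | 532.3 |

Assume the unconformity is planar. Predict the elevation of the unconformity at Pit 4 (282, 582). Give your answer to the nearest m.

449 m

Let the plane be z = a·E + b·N + c.
Pit 2−Pit 1: −300a − 1598b = 231.2;  Pit 3−Pit 1: −496a − 470b = 231.4.
Solving gives a = −0.40072, b = −0.06945.
Then c = 300.9 − a·600 − b·886 = 602.87.
At (282, 582): z = −113.0 − 40.4 + 602.87 = 449.4 m.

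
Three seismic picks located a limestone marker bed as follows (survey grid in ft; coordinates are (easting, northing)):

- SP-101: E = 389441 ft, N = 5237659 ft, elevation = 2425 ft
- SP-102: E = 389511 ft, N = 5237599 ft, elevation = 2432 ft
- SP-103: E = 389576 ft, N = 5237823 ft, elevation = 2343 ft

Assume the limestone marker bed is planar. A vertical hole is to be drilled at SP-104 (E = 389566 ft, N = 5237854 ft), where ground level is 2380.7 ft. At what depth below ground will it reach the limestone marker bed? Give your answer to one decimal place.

Let the plane be z = a·E + b·N + c.
SP-102−SP-101: 70a − 60b = 7;  SP-103−SP-101: 135a + 164b = −82.
Solving gives a = −0.192645557, b = −0.341419816.
Then c = 2425 − a·389441 − b·5237659 = 1865689.65.
At (389566, 5237854): z_contact = −75048.16 − 1788307.15 + 1865689.65 = 2334.34 ft.
Depth below ground = 2380.7 − 2334.34 = 46.4 ft.

46.4 ft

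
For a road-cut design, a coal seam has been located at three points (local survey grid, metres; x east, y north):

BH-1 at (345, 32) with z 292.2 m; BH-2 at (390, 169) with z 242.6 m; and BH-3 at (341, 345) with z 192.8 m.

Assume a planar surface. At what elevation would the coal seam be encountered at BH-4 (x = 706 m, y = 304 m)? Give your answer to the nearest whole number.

Let the plane be z = a·x + b·y + c.
BH-2−BH-1: 45a + 137b = −49.6;  BH-3−BH-1: −4a + 313b = −99.4.
Solving gives a = −0.13032, b = −0.31924.
Then c = 292.2 − a·345 − b·32 = 347.38.
At (706, 304): z = −92.0 − 97.0 + 347.38 = 158.3 m.

158 m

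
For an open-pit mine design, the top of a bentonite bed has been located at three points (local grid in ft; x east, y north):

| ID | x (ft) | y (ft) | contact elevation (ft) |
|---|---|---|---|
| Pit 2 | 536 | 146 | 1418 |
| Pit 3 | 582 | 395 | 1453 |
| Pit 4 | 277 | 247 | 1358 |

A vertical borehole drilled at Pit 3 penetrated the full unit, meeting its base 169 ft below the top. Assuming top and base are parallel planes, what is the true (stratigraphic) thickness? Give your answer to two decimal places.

Let the plane be z = a·x + b·y + c.
Pit 3−Pit 2: 46a + 249b = 35;  Pit 4−Pit 2: −259a + 101b = −60.
Solving gives a = 0.26722, b = 0.09120.
|∇z| = √(a²+b²) = 0.28236, so dip δ = arctan(0.28236) = 15.77°.
True thickness = vertical thickness × cos δ = 169 × cos 15.77° = 162.64 ft.

162.64 ft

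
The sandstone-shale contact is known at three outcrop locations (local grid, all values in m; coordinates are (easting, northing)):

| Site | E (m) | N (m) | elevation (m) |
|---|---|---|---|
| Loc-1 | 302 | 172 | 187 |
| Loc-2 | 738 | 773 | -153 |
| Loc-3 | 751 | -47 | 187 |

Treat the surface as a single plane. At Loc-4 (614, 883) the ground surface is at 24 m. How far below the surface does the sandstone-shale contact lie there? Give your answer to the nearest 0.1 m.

Two edge vectors: Loc-1→Loc-2 = (436, 601, -340), Loc-1→Loc-3 = (449, -219, 0).
Normal n = (Loc-1→Loc-2) × (Loc-1→Loc-3) = (-74460, -152660, -365333).
So ∂z/∂E = −n_x/n_z = −0.20381 and ∂z/∂N = −n_y/n_z = −0.41787.
Intercept c from Loc-1: 187 + 61.55 + 71.87 = 320.42.
At (614, 883): z_contact = −125.14 − 368.98 + 320.42 = -173.69 m.
Depth below ground = 24 − (-173.69) = 197.7 m.

197.7 m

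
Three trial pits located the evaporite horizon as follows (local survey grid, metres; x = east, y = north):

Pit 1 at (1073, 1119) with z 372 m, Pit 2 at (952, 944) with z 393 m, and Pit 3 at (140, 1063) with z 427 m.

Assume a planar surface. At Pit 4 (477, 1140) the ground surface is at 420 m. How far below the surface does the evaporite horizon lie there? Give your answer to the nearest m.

Let the plane be z = a·x + b·y + c.
Pit 2−Pit 1: −121a − 175b = 21;  Pit 3−Pit 1: −933a − 56b = 55.
Solving gives a = −0.05399, b = −0.08267.
Then c = 372 − a·1073 − b·1119 = 522.44.
At (477, 1140): z_contact = −25.8 − 94.2 + 522.44 = 402.4 m.
Depth below ground = 420 − 402.4 = 18 m.

18 m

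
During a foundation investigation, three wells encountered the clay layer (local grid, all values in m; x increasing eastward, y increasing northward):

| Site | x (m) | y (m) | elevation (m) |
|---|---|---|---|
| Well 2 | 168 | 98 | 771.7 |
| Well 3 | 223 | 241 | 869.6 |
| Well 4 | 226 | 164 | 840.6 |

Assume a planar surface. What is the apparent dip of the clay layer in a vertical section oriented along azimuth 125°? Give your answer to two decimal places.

Let the plane be z = a·x + b·y + c.
Well 3−Well 2: 55a + 143b = 97.9;  Well 4−Well 2: 58a + 66b = 68.9.
Solving gives a = 0.72712, b = 0.40495.
Unit vector along 125° is (sin 125°, cos 125°) = (0.8192, -0.5736).
Slope in that direction = a·(0.8192) + b·(-0.5736) = 0.36335.
Apparent dip = arctan|0.36335| = 19.97° (true dip is 39.8°, so apparent ≤ true as expected).

19.97°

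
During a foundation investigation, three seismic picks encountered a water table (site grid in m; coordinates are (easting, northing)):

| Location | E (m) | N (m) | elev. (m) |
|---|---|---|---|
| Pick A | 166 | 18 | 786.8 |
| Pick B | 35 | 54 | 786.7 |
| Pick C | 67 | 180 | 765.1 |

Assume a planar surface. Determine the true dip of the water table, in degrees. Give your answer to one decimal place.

Let the plane be z = a·E + b·N + c.
Pick B−Pick A: −131a + 36b = −0.1;  Pick C−Pick A: −99a + 162b = −21.7.
Solving gives a = −0.04332, b = −0.16043.
Gradient magnitude |∇z| = √(a² + b²) = √(0.00188 + 0.02574) = 0.16617.
True dip = arctan(0.16617) = 9.4°, dipping toward NNE (azimuth ≈ 015°).

9.4°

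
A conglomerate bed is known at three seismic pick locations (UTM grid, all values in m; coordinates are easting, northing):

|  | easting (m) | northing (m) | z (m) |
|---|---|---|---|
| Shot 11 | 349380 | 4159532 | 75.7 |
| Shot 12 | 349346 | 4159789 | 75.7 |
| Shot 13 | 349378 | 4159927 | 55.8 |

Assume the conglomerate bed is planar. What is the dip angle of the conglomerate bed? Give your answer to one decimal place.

Let the plane be z = a·easting + b·northing + c.
Shot 12−Shot 11: −34a + 257b = 0;  Shot 13−Shot 11: −2a + 395b = −19.9.
Solving gives a = −0.39597, b = −0.05238.
Gradient magnitude |∇z| = √(a² + b²) = √(0.15679 + 0.00274) = 0.39942.
True dip = arctan(0.39942) = 21.8°, dipping toward E (azimuth ≈ 082°).

21.8°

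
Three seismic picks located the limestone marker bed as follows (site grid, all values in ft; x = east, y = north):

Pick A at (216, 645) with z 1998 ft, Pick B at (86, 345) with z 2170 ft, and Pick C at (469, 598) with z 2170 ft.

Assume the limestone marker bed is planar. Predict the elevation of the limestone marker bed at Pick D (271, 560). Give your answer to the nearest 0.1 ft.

2095.5 ft

Two edge vectors: Pick A→Pick B = (-130, -300, 172), Pick A→Pick C = (253, -47, 172).
Normal n = (Pick A→Pick B) × (Pick A→Pick C) = (-43516, 65876, 82010).
So ∂z/∂x = −n_x/n_z = 0.53062 and ∂z/∂y = −n_y/n_z = −0.80327.
Intercept c from Pick A: 1998 − 114.61 + 518.11 = 2401.49.
At (271, 560): z = 143.8 − 449.8 + 2401.49 = 2095.5 ft.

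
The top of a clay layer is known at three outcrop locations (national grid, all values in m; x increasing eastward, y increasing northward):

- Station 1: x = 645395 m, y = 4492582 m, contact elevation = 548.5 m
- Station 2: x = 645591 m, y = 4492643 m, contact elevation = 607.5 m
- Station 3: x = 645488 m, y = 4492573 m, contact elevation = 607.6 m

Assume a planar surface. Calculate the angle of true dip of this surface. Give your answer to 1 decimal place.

Let the plane be z = a·x + b·y + c.
Station 2−Station 1: 196a + 61b = 59;  Station 3−Station 1: 93a − 9b = 59.1.
Solving gives a = 0.55615, b = −0.81977.
Gradient magnitude |∇z| = √(a² + b²) = √(0.30930 + 0.67202) = 0.99062.
True dip = arctan(0.99062) = 44.7°, dipping toward NW (azimuth ≈ 326°).

44.7°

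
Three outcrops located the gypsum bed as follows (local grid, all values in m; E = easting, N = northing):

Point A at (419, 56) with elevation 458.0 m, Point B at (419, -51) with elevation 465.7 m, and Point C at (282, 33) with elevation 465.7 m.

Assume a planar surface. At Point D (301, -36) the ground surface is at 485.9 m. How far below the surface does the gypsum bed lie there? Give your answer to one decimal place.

16.1 m

Two edge vectors: Point A→Point B = (0, -107, 7.7), Point A→Point C = (-137, -23, 7.7).
Normal n = (Point A→Point B) × (Point A→Point C) = (-646.8, -1054.9, -14659).
So ∂z/∂E = −n_x/n_z = −0.04412 and ∂z/∂N = −n_y/n_z = −0.07196.
Intercept c from Point A: 458 + 18.49 + 4.03 = 480.52.
At (301, -36): z_contact = −13.28 + 2.59 + 480.52 = 469.83 m.
Depth below ground = 485.9 − 469.83 = 16.1 m.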